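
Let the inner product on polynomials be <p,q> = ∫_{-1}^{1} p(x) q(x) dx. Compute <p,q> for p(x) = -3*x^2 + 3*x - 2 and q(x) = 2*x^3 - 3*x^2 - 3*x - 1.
<p,q> = 10

Expand the product: p(x)·q(x) = -6*x^5 + 15*x^4 - 4*x^3 + 3*x + 2.
∫_{-1}^{1} of each monomial x^k gives [2/(k+1) if k even, 0 if k odd]. Integrating term-by-term (or equivalently evaluating the antiderivative F(x) = -x^6 + 3*x^5 - x^4 + 3*x^2/2 + 2*x at the endpoints):
  F(1) − F(−1) = 9/2 − (-11/2) = 10.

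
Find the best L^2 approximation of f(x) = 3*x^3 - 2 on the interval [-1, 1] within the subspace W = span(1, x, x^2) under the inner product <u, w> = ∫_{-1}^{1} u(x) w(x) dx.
g(x) = 9*x/5 - 2

The best approximation g ∈ W is the orthogonal projection of f onto W. Writing g = a_0 + a_1 x + a_2 x^2, the coefficients solve the normal equations G · a = b where
  G_{ij} = <φ_i, φ_j> and b_i = <f, φ_i>, with φ_0 = 1, φ_1 = x, φ_2 = x^2.
G =
  [2, 0, 2/3]
  [0, 2/3, 0]
  [2/3, 0, 2/5],
b = (-4, 6/5, -4/3).
Solving gives a_0 = -2, a_1 = 9/5, a_2 = 0, so
  g(x) = 9*x/5 - 2.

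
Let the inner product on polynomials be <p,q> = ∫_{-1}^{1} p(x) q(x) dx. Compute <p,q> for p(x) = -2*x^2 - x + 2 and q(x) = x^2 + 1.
<p,q> = 16/5

Expand the product: p(x)·q(x) = -2*x^4 - x^3 - x + 2.
∫_{-1}^{1} of each monomial x^k gives [2/(k+1) if k even, 0 if k odd]. Integrating term-by-term (or equivalently evaluating the antiderivative F(x) = -2*x^5/5 - x^4/4 - x^2/2 + 2*x at the endpoints):
  F(1) − F(−1) = 17/20 − (-47/20) = 16/5.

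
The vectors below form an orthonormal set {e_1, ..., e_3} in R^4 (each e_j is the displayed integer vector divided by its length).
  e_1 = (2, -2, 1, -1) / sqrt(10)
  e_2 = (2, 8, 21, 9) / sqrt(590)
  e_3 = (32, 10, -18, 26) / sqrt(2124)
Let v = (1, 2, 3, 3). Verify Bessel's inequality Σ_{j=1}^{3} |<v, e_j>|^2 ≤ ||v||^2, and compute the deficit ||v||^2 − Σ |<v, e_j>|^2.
Σ |<v, e_j>|^2 = 206/9; ||v||^2 = 23; deficit = 1/9

Write each e_j = u_j / sqrt(<u_j, u_j>) where u_j is the displayed integer vector. Then <v, e_j> = <v, u_j> / sqrt(<u_j, u_j>), so |<v, e_j>|^2 = <v, u_j>^2 / <u_j, u_j>.
Coefficients: <v, e_1> = -2/sqrt(10), <v, e_2> = 108/sqrt(590), <v, e_3> = 76/sqrt(2124).
Square and sum: Σ |<v, e_j>|^2 = 206/9.
Compute ||v||^2 = v·v = 23.
Deficit = 23 − 206/9 = 1/9 ≥ 0, confirming Bessel's inequality. (The deficit equals ||v − Σ <v,e_j> e_j||^2, the squared distance from v to span{e_j}.)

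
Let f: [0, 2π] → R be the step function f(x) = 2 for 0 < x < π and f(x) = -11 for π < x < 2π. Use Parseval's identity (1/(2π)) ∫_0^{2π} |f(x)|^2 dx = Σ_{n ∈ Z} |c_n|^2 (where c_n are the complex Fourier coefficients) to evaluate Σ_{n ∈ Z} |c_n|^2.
Σ |c_n|^2 = 125/2

Parseval equates the L^2 energy of f (normalised by 1/(2π)) with the ℓ^2 sum of its Fourier coefficients: (1/(2π)) ∫_0^{2π} |f|^2 = Σ |c_n|^2.
Compute the left side: (1/(2π)) [∫_0^π 2^2 dx + ∫_π^{2π} (-11)^2 dx] = (1/(2π)) · (4π + 121π) = (4 + 121)/2 = 125/2.
So Σ_{n ∈ Z} |c_n|^2 = 125/2.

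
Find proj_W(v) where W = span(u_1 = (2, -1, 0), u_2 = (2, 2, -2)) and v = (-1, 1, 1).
proj_W(v) = (-9/7, 3/7, 1/7)

Set up U = [u_1 | ... | u_2] ∈ R^(3×2). The projector onto W = col(U) is P = U (U^T U)^(-1) U^T.
Compute U^T U =
  [5, 2]
  [2, 12],
and U^T v = (-3, -2).
Solve U^T U · c = U^T v for the coefficients: c = (-4/7, -1/14). The projection is proj_W(v) = U c.
Check: (v - proj_W(v)) · u_1 = 0  (should be 0).
Check: (v - proj_W(v)) · u_2 = 0  (should be 0).
Result: proj_W(v) = (-9/7, 3/7, 1/7).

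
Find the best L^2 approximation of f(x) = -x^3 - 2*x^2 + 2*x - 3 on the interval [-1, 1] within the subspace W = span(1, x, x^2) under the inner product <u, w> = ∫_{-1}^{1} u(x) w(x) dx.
g(x) = -2*x^2 + 7*x/5 - 3

The best approximation g ∈ W is the orthogonal projection of f onto W. Writing g = a_0 + a_1 x + a_2 x^2, the coefficients solve the normal equations G · a = b where
  G_{ij} = <φ_i, φ_j> and b_i = <f, φ_i>, with φ_0 = 1, φ_1 = x, φ_2 = x^2.
G =
  [2, 0, 2/3]
  [0, 2/3, 0]
  [2/3, 0, 2/5],
b = (-22/3, 14/15, -14/5).
Solving gives a_0 = -3, a_1 = 7/5, a_2 = -2, so
  g(x) = -2*x^2 + 7*x/5 - 3.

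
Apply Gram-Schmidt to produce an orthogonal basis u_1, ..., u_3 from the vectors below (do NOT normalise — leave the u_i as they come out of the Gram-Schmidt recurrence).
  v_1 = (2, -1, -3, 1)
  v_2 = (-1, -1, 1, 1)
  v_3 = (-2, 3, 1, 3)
Orthogonal basis:
  u_1 = (2, -1, -3, 1)
  u_2 = (-3/5, -6/5, 2/5, 6/5)
  u_3 = (-40/51, 158/51, -10/17, 148/51)

Apply the Gram-Schmidt recurrence
  u_1 = v_1
  u_i = v_i − Σ_{j<i} ((v_i · u_j) / (u_j · u_j)) · u_j.

Step by step this gives:
  u_1 = (2, -1, -3, 1)
  u_2 = (-3/5, -6/5, 2/5, 6/5)
  u_3 = (-40/51, 158/51, -10/17, 148/51)

Orthogonality check:
  u_2 · u_1 = 0 (should be 0)
  u_3 · u_1 = 0 (should be 0)
  u_3 · u_2 = 0 (should be 0)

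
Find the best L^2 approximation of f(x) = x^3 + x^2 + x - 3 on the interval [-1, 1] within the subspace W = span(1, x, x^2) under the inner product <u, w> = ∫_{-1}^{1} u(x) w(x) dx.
g(x) = x^2 + 8*x/5 - 3

The best approximation g ∈ W is the orthogonal projection of f onto W. Writing g = a_0 + a_1 x + a_2 x^2, the coefficients solve the normal equations G · a = b where
  G_{ij} = <φ_i, φ_j> and b_i = <f, φ_i>, with φ_0 = 1, φ_1 = x, φ_2 = x^2.
G =
  [2, 0, 2/3]
  [0, 2/3, 0]
  [2/3, 0, 2/5],
b = (-16/3, 16/15, -8/5).
Solving gives a_0 = -3, a_1 = 8/5, a_2 = 1, so
  g(x) = x^2 + 8*x/5 - 3.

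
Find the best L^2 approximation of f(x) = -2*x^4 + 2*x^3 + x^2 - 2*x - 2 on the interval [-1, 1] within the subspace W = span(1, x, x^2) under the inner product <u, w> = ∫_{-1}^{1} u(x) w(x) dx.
g(x) = -5*x^2/7 - 4*x/5 - 64/35

The best approximation g ∈ W is the orthogonal projection of f onto W. Writing g = a_0 + a_1 x + a_2 x^2, the coefficients solve the normal equations G · a = b where
  G_{ij} = <φ_i, φ_j> and b_i = <f, φ_i>, with φ_0 = 1, φ_1 = x, φ_2 = x^2.
G =
  [2, 0, 2/3]
  [0, 2/3, 0]
  [2/3, 0, 2/5],
b = (-62/15, -8/15, -158/105).
Solving gives a_0 = -64/35, a_1 = -4/5, a_2 = -5/7, so
  g(x) = -5*x^2/7 - 4*x/5 - 64/35.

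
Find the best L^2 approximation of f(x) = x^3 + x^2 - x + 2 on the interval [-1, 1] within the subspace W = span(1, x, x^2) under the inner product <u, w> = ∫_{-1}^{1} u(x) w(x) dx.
g(x) = x^2 - 2*x/5 + 2

The best approximation g ∈ W is the orthogonal projection of f onto W. Writing g = a_0 + a_1 x + a_2 x^2, the coefficients solve the normal equations G · a = b where
  G_{ij} = <φ_i, φ_j> and b_i = <f, φ_i>, with φ_0 = 1, φ_1 = x, φ_2 = x^2.
G =
  [2, 0, 2/3]
  [0, 2/3, 0]
  [2/3, 0, 2/5],
b = (14/3, -4/15, 26/15).
Solving gives a_0 = 2, a_1 = -2/5, a_2 = 1, so
  g(x) = x^2 - 2*x/5 + 2.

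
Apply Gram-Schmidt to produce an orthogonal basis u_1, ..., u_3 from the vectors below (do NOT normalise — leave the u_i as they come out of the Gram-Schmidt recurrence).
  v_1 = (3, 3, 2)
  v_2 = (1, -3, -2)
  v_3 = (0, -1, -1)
Orthogonal basis:
  u_1 = (3, 3, 2)
  u_2 = (26/11, -18/11, -12/11)
  u_3 = (0, 2/13, -3/13)

Apply the Gram-Schmidt recurrence
  u_1 = v_1
  u_i = v_i − Σ_{j<i} ((v_i · u_j) / (u_j · u_j)) · u_j.

Step by step this gives:
  u_1 = (3, 3, 2)
  u_2 = (26/11, -18/11, -12/11)
  u_3 = (0, 2/13, -3/13)

Orthogonality check:
  u_2 · u_1 = 0 (should be 0)
  u_3 · u_1 = 0 (should be 0)
  u_3 · u_2 = 0 (should be 0)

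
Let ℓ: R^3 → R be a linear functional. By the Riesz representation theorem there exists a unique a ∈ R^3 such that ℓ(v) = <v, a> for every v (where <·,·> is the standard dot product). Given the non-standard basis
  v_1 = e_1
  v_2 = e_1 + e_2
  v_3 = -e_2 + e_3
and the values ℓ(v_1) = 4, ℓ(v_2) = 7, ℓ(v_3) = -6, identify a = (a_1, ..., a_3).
a = (4, 3, -3)

Write a = (a_1, ..., a_3) in the standard basis. For each basis vector v_i, ℓ(v_i) = <v_i, a> is a linear equation in the a_j's. Collect the n equations into a matrix system V a = ℓ, where row i of V is v_i (expressed in the standard basis). Since V is invertible (lower-triangular with 1s on the diagonal, up to permutation), solve by back-substitution:
  V =
[[1, 0, 0],
 [1, 1, 0],
 [0, -1, 1]]
  V a = (4, 7, -6)
Solving gives a = (4, 3, -3).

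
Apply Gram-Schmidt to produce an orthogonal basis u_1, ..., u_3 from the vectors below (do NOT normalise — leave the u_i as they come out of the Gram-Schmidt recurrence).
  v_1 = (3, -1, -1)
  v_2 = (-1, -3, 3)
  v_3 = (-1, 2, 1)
Orthogonal basis:
  u_1 = (3, -1, -1)
  u_2 = (-2/11, -36/11, 30/11)
  u_3 = (3/5, 4/5, 1)

Apply the Gram-Schmidt recurrence
  u_1 = v_1
  u_i = v_i − Σ_{j<i} ((v_i · u_j) / (u_j · u_j)) · u_j.

Step by step this gives:
  u_1 = (3, -1, -1)
  u_2 = (-2/11, -36/11, 30/11)
  u_3 = (3/5, 4/5, 1)

Orthogonality check:
  u_2 · u_1 = 0 (should be 0)
  u_3 · u_1 = 0 (should be 0)
  u_3 · u_2 = 0 (should be 0)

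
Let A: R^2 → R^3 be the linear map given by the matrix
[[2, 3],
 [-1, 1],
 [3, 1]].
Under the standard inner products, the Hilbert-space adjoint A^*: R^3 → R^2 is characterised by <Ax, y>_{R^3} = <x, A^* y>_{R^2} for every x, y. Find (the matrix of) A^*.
A^* = A^T =
[[2, -1, 3],
 [3, 1, 1]]

For real matrices with standard dot products, the defining identity <Ax, y> = <x, A^* y> gives (Ax)^T y = x^T (A^*) y, i.e. x^T A^T y = x^T (A^*) y. Since this holds for all x, y, we must have A^* = A^T. Therefore
A^* =
[[2, -1, 3],
 [3, 1, 1]].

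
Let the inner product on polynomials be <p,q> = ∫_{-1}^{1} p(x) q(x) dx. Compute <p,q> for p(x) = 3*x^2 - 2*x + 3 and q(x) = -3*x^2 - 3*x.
<p,q> = -28/5

Expand the product: p(x)·q(x) = -9*x^4 - 3*x^3 - 3*x^2 - 9*x.
∫_{-1}^{1} of each monomial x^k gives [2/(k+1) if k even, 0 if k odd]. Integrating term-by-term (or equivalently evaluating the antiderivative F(x) = -9*x^5/5 - 3*x^4/4 - x^3 - 9*x^2/2 at the endpoints):
  F(1) − F(−1) = -161/20 − (-49/20) = -28/5.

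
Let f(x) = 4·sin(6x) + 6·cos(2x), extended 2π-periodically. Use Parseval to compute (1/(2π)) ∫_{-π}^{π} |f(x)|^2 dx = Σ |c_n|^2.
Σ |c_n|^2 = 26

Expand |f|^2 and use orthogonality of {sin(nx), cos(mx)} on [-π, π]:
  ∫_{-π}^{π} sin(nx)^2 dx = π, ∫ cos(mx)^2 dx = π, and cross terms integrate to 0.
So ∫_{-π}^{π} f(x)^2 dx = 4^2 · π + 6^2 · π = (16 + 36)π.
Divide by 2π: (16 + 36)/2 = 26.
By Parseval, this equals Σ |c_n|^2.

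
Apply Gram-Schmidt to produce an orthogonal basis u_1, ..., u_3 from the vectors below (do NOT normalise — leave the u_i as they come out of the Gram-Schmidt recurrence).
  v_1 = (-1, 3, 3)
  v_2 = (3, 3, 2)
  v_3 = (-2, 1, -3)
Orthogonal basis:
  u_1 = (-1, 3, 3)
  u_2 = (69/19, 21/19, 2/19)
  u_3 = (-159/274, 583/274, -318/137)

Apply the Gram-Schmidt recurrence
  u_1 = v_1
  u_i = v_i − Σ_{j<i} ((v_i · u_j) / (u_j · u_j)) · u_j.

Step by step this gives:
  u_1 = (-1, 3, 3)
  u_2 = (69/19, 21/19, 2/19)
  u_3 = (-159/274, 583/274, -318/137)

Orthogonality check:
  u_2 · u_1 = 0 (should be 0)
  u_3 · u_1 = 0 (should be 0)
  u_3 · u_2 = 0 (should be 0)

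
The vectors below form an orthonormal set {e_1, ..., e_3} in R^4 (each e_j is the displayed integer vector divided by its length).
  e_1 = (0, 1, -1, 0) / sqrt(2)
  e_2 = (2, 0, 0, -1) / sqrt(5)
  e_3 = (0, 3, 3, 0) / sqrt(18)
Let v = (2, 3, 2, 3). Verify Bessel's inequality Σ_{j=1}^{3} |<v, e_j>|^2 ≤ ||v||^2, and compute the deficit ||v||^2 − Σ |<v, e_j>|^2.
Σ |<v, e_j>|^2 = 66/5; ||v||^2 = 26; deficit = 64/5

Write each e_j = u_j / sqrt(<u_j, u_j>) where u_j is the displayed integer vector. Then <v, e_j> = <v, u_j> / sqrt(<u_j, u_j>), so |<v, e_j>|^2 = <v, u_j>^2 / <u_j, u_j>.
Coefficients: <v, e_1> = 1/sqrt(2), <v, e_2> = 1/sqrt(5), <v, e_3> = 15/sqrt(18).
Square and sum: Σ |<v, e_j>|^2 = 66/5.
Compute ||v||^2 = v·v = 26.
Deficit = 26 − 66/5 = 64/5 ≥ 0, confirming Bessel's inequality. (The deficit equals ||v − Σ <v,e_j> e_j||^2, the squared distance from v to span{e_j}.)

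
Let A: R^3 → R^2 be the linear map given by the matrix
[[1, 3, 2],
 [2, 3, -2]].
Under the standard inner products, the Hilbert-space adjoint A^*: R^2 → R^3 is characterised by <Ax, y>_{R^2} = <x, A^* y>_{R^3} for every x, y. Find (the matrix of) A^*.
A^* = A^T =
[[1, 2],
 [3, 3],
 [2, -2]]

For real matrices with standard dot products, the defining identity <Ax, y> = <x, A^* y> gives (Ax)^T y = x^T (A^*) y, i.e. x^T A^T y = x^T (A^*) y. Since this holds for all x, y, we must have A^* = A^T. Therefore
A^* =
[[1, 2],
 [3, 3],
 [2, -2]].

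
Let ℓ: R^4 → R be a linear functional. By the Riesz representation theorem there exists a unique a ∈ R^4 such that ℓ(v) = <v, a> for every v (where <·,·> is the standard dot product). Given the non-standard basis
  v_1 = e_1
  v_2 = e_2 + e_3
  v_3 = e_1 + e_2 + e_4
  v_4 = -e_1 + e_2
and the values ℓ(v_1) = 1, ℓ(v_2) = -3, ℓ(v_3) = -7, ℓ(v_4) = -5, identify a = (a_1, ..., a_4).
a = (1, -4, 1, -4)

Write a = (a_1, ..., a_4) in the standard basis. For each basis vector v_i, ℓ(v_i) = <v_i, a> is a linear equation in the a_j's. Collect the n equations into a matrix system V a = ℓ, where row i of V is v_i (expressed in the standard basis). Since V is invertible (lower-triangular with 1s on the diagonal, up to permutation), solve by back-substitution:
  V =
[[1, 0, 0, 0],
 [0, 1, 1, 0],
 [1, 1, 0, 1],
 [-1, 1, 0, 0]]
  V a = (1, -3, -7, -5)
Solving gives a = (1, -4, 1, -4).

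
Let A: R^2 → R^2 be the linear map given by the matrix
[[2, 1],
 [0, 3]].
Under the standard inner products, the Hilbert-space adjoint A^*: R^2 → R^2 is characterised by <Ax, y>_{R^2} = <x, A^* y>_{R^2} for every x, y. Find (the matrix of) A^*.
A^* = A^T =
[[2, 0],
 [1, 3]]

For real matrices with standard dot products, the defining identity <Ax, y> = <x, A^* y> gives (Ax)^T y = x^T (A^*) y, i.e. x^T A^T y = x^T (A^*) y. Since this holds for all x, y, we must have A^* = A^T. Therefore
A^* =
[[2, 0],
 [1, 3]].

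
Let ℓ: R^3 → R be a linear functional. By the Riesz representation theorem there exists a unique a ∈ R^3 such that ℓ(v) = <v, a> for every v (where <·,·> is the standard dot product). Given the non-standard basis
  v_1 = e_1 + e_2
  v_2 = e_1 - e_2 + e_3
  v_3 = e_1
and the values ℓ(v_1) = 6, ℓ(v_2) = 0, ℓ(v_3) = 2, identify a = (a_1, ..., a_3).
a = (2, 4, 2)

Write a = (a_1, ..., a_3) in the standard basis. For each basis vector v_i, ℓ(v_i) = <v_i, a> is a linear equation in the a_j's. Collect the n equations into a matrix system V a = ℓ, where row i of V is v_i (expressed in the standard basis). Since V is invertible (lower-triangular with 1s on the diagonal, up to permutation), solve by back-substitution:
  V =
[[1, 1, 0],
 [1, -1, 1],
 [1, 0, 0]]
  V a = (6, 0, 2)
Solving gives a = (2, 4, 2).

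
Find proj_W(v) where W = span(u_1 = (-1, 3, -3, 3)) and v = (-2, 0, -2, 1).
proj_W(v) = (-11/28, 33/28, -33/28, 33/28)

Set up U = [u_1 | ... | u_1] ∈ R^(4×1). The projector onto W = col(U) is P = U (U^T U)^(-1) U^T.
Compute U^T U =
  [28],
and U^T v = (11).
Solve U^T U · c = U^T v for the coefficients: c = (11/28). The projection is proj_W(v) = U c.
Check: (v - proj_W(v)) · u_1 = 0  (should be 0).
Result: proj_W(v) = (-11/28, 33/28, -33/28, 33/28).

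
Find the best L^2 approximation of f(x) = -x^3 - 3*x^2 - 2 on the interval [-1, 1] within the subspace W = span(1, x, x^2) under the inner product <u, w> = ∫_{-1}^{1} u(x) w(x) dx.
g(x) = -3*x^2 - 3*x/5 - 2

The best approximation g ∈ W is the orthogonal projection of f onto W. Writing g = a_0 + a_1 x + a_2 x^2, the coefficients solve the normal equations G · a = b where
  G_{ij} = <φ_i, φ_j> and b_i = <f, φ_i>, with φ_0 = 1, φ_1 = x, φ_2 = x^2.
G =
  [2, 0, 2/3]
  [0, 2/3, 0]
  [2/3, 0, 2/5],
b = (-6, -2/5, -38/15).
Solving gives a_0 = -2, a_1 = -3/5, a_2 = -3, so
  g(x) = -3*x^2 - 3*x/5 - 2.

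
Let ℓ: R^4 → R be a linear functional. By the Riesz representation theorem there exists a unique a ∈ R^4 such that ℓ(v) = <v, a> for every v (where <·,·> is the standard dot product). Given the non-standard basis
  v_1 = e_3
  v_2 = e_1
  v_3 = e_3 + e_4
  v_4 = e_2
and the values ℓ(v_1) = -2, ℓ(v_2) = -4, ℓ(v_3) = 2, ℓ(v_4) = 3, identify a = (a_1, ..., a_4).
a = (-4, 3, -2, 4)

Write a = (a_1, ..., a_4) in the standard basis. For each basis vector v_i, ℓ(v_i) = <v_i, a> is a linear equation in the a_j's. Collect the n equations into a matrix system V a = ℓ, where row i of V is v_i (expressed in the standard basis). Since V is invertible (lower-triangular with 1s on the diagonal, up to permutation), solve by back-substitution:
  V =
[[0, 0, 1, 0],
 [1, 0, 0, 0],
 [0, 0, 1, 1],
 [0, 1, 0, 0]]
  V a = (-2, -4, 2, 3)
Solving gives a = (-4, 3, -2, 4).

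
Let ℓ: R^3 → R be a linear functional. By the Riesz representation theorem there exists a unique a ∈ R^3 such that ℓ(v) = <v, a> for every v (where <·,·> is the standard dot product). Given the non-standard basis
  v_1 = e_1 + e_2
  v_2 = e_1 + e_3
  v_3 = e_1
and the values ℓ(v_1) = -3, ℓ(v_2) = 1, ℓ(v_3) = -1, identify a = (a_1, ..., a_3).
a = (-1, -2, 2)

Write a = (a_1, ..., a_3) in the standard basis. For each basis vector v_i, ℓ(v_i) = <v_i, a> is a linear equation in the a_j's. Collect the n equations into a matrix system V a = ℓ, where row i of V is v_i (expressed in the standard basis). Since V is invertible (lower-triangular with 1s on the diagonal, up to permutation), solve by back-substitution:
  V =
[[1, 1, 0],
 [1, 0, 1],
 [1, 0, 0]]
  V a = (-3, 1, -1)
Solving gives a = (-1, -2, 2).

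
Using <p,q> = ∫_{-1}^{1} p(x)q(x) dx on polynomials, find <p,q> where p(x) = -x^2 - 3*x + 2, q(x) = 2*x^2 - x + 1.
<p,q> = 36/5

Expand the product: p(x)·q(x) = -2*x^4 - 5*x^3 + 6*x^2 - 5*x + 2.
∫_{-1}^{1} of each monomial x^k gives [2/(k+1) if k even, 0 if k odd]. Integrating term-by-term (or equivalently evaluating the antiderivative F(x) = -2*x^5/5 - 5*x^4/4 + 2*x^3 - 5*x^2/2 + 2*x at the endpoints):
  F(1) − F(−1) = -3/20 − (-147/20) = 36/5.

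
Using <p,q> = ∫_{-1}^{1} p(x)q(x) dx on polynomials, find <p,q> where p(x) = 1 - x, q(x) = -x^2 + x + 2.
<p,q> = 8/3

Expand the product: p(x)·q(x) = x^3 - 2*x^2 - x + 2.
∫_{-1}^{1} of each monomial x^k gives [2/(k+1) if k even, 0 if k odd]. Integrating term-by-term (or equivalently evaluating the antiderivative F(x) = x^4/4 - 2*x^3/3 - x^2/2 + 2*x at the endpoints):
  F(1) − F(−1) = 13/12 − (-19/12) = 8/3.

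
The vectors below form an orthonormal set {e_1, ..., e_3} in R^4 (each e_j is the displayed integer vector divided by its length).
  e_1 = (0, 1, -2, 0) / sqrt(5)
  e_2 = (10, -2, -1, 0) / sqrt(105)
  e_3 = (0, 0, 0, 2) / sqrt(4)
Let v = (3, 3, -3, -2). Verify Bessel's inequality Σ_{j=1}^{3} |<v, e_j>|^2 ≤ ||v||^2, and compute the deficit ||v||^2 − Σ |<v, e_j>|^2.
Σ |<v, e_j>|^2 = 190/7; ||v||^2 = 31; deficit = 27/7

Write each e_j = u_j / sqrt(<u_j, u_j>) where u_j is the displayed integer vector. Then <v, e_j> = <v, u_j> / sqrt(<u_j, u_j>), so |<v, e_j>|^2 = <v, u_j>^2 / <u_j, u_j>.
Coefficients: <v, e_1> = 9/sqrt(5), <v, e_2> = 27/sqrt(105), <v, e_3> = -4/sqrt(4).
Square and sum: Σ |<v, e_j>|^2 = 190/7.
Compute ||v||^2 = v·v = 31.
Deficit = 31 − 190/7 = 27/7 ≥ 0, confirming Bessel's inequality. (The deficit equals ||v − Σ <v,e_j> e_j||^2, the squared distance from v to span{e_j}.)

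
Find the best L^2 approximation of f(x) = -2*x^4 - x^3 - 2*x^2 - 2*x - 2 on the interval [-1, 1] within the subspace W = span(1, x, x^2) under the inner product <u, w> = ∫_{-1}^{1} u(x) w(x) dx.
g(x) = -26*x^2/7 - 13*x/5 - 64/35

The best approximation g ∈ W is the orthogonal projection of f onto W. Writing g = a_0 + a_1 x + a_2 x^2, the coefficients solve the normal equations G · a = b where
  G_{ij} = <φ_i, φ_j> and b_i = <f, φ_i>, with φ_0 = 1, φ_1 = x, φ_2 = x^2.
G =
  [2, 0, 2/3]
  [0, 2/3, 0]
  [2/3, 0, 2/5],
b = (-92/15, -26/15, -284/105).
Solving gives a_0 = -64/35, a_1 = -13/5, a_2 = -26/7, so
  g(x) = -26*x^2/7 - 13*x/5 - 64/35.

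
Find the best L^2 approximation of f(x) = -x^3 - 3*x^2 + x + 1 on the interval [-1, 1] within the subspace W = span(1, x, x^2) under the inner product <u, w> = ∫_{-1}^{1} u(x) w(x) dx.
g(x) = -3*x^2 + 2*x/5 + 1

The best approximation g ∈ W is the orthogonal projection of f onto W. Writing g = a_0 + a_1 x + a_2 x^2, the coefficients solve the normal equations G · a = b where
  G_{ij} = <φ_i, φ_j> and b_i = <f, φ_i>, with φ_0 = 1, φ_1 = x, φ_2 = x^2.
G =
  [2, 0, 2/3]
  [0, 2/3, 0]
  [2/3, 0, 2/5],
b = (0, 4/15, -8/15).
Solving gives a_0 = 1, a_1 = 2/5, a_2 = -3, so
  g(x) = -3*x^2 + 2*x/5 + 1.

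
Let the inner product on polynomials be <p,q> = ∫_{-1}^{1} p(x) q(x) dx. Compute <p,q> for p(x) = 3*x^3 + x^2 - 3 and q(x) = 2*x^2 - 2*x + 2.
<p,q> = -244/15

Expand the product: p(x)·q(x) = 6*x^5 - 4*x^4 + 4*x^3 - 4*x^2 + 6*x - 6.
∫_{-1}^{1} of each monomial x^k gives [2/(k+1) if k even, 0 if k odd]. Integrating term-by-term (or equivalently evaluating the antiderivative F(x) = x^6 - 4*x^5/5 + x^4 - 4*x^3/3 + 3*x^2 - 6*x at the endpoints):
  F(1) − F(−1) = -47/15 − (197/15) = -244/15.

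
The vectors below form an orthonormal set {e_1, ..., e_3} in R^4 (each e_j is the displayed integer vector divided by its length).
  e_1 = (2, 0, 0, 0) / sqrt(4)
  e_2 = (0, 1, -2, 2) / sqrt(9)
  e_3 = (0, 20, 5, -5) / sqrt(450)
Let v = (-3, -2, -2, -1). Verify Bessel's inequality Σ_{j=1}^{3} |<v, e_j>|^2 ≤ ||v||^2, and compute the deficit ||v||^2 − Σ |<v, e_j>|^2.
Σ |<v, e_j>|^2 = 27/2; ||v||^2 = 18; deficit = 9/2

Write each e_j = u_j / sqrt(<u_j, u_j>) where u_j is the displayed integer vector. Then <v, e_j> = <v, u_j> / sqrt(<u_j, u_j>), so |<v, e_j>|^2 = <v, u_j>^2 / <u_j, u_j>.
Coefficients: <v, e_1> = -6/sqrt(4), <v, e_2> = 0/sqrt(9), <v, e_3> = -45/sqrt(450).
Square and sum: Σ |<v, e_j>|^2 = 27/2.
Compute ||v||^2 = v·v = 18.
Deficit = 18 − 27/2 = 9/2 ≥ 0, confirming Bessel's inequality. (The deficit equals ||v − Σ <v,e_j> e_j||^2, the squared distance from v to span{e_j}.)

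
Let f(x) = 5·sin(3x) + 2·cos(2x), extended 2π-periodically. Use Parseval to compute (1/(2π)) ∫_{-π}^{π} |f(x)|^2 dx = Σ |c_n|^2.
Σ |c_n|^2 = 29/2

Expand |f|^2 and use orthogonality of {sin(nx), cos(mx)} on [-π, π]:
  ∫_{-π}^{π} sin(nx)^2 dx = π, ∫ cos(mx)^2 dx = π, and cross terms integrate to 0.
So ∫_{-π}^{π} f(x)^2 dx = 5^2 · π + 2^2 · π = (25 + 4)π.
Divide by 2π: (25 + 4)/2 = 29/2.
By Parseval, this equals Σ |c_n|^2.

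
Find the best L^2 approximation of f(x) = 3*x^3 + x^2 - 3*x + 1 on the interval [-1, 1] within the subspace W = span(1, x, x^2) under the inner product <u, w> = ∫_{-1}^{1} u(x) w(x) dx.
g(x) = x^2 - 6*x/5 + 1

The best approximation g ∈ W is the orthogonal projection of f onto W. Writing g = a_0 + a_1 x + a_2 x^2, the coefficients solve the normal equations G · a = b where
  G_{ij} = <φ_i, φ_j> and b_i = <f, φ_i>, with φ_0 = 1, φ_1 = x, φ_2 = x^2.
G =
  [2, 0, 2/3]
  [0, 2/3, 0]
  [2/3, 0, 2/5],
b = (8/3, -4/5, 16/15).
Solving gives a_0 = 1, a_1 = -6/5, a_2 = 1, so
  g(x) = x^2 - 6*x/5 + 1.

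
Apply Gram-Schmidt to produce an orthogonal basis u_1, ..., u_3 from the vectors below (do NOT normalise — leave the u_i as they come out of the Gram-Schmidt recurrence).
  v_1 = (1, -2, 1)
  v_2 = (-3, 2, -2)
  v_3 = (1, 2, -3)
Orthogonal basis:
  u_1 = (1, -2, 1)
  u_2 = (-3/2, -1, -1/2)
  u_3 = (8/7, -4/7, -16/7)

Apply the Gram-Schmidt recurrence
  u_1 = v_1
  u_i = v_i − Σ_{j<i} ((v_i · u_j) / (u_j · u_j)) · u_j.

Step by step this gives:
  u_1 = (1, -2, 1)
  u_2 = (-3/2, -1, -1/2)
  u_3 = (8/7, -4/7, -16/7)

Orthogonality check:
  u_2 · u_1 = 0 (should be 0)
  u_3 · u_1 = 0 (should be 0)
  u_3 · u_2 = 0 (should be 0)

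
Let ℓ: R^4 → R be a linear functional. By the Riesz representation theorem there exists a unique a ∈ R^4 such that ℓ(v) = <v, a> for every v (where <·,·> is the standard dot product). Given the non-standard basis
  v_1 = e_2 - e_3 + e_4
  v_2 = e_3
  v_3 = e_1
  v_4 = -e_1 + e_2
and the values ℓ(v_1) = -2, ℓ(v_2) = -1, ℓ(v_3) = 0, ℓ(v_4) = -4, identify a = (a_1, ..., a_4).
a = (0, -4, -1, 1)

Write a = (a_1, ..., a_4) in the standard basis. For each basis vector v_i, ℓ(v_i) = <v_i, a> is a linear equation in the a_j's. Collect the n equations into a matrix system V a = ℓ, where row i of V is v_i (expressed in the standard basis). Since V is invertible (lower-triangular with 1s on the diagonal, up to permutation), solve by back-substitution:
  V =
[[0, 1, -1, 1],
 [0, 0, 1, 0],
 [1, 0, 0, 0],
 [-1, 1, 0, 0]]
  V a = (-2, -1, 0, -4)
Solving gives a = (0, -4, -1, 1).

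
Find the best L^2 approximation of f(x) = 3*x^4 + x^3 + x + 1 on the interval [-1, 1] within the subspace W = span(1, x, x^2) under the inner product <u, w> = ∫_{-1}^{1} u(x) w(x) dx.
g(x) = 18*x^2/7 + 8*x/5 + 26/35

The best approximation g ∈ W is the orthogonal projection of f onto W. Writing g = a_0 + a_1 x + a_2 x^2, the coefficients solve the normal equations G · a = b where
  G_{ij} = <φ_i, φ_j> and b_i = <f, φ_i>, with φ_0 = 1, φ_1 = x, φ_2 = x^2.
G =
  [2, 0, 2/3]
  [0, 2/3, 0]
  [2/3, 0, 2/5],
b = (16/5, 16/15, 32/21).
Solving gives a_0 = 26/35, a_1 = 8/5, a_2 = 18/7, so
  g(x) = 18*x^2/7 + 8*x/5 + 26/35.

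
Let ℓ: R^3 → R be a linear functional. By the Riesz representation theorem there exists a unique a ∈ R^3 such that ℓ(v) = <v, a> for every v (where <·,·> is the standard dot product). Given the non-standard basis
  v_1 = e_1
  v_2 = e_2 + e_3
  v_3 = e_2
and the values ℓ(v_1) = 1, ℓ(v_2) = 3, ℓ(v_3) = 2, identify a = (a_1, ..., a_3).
a = (1, 2, 1)

Write a = (a_1, ..., a_3) in the standard basis. For each basis vector v_i, ℓ(v_i) = <v_i, a> is a linear equation in the a_j's. Collect the n equations into a matrix system V a = ℓ, where row i of V is v_i (expressed in the standard basis). Since V is invertible (lower-triangular with 1s on the diagonal, up to permutation), solve by back-substitution:
  V =
[[1, 0, 0],
 [0, 1, 1],
 [0, 1, 0]]
  V a = (1, 3, 2)
Solving gives a = (1, 2, 1).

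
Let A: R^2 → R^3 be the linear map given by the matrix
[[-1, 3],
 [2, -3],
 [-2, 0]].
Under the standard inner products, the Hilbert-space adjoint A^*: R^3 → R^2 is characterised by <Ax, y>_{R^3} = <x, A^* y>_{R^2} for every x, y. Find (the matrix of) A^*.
A^* = A^T =
[[-1, 2, -2],
 [3, -3, 0]]

For real matrices with standard dot products, the defining identity <Ax, y> = <x, A^* y> gives (Ax)^T y = x^T (A^*) y, i.e. x^T A^T y = x^T (A^*) y. Since this holds for all x, y, we must have A^* = A^T. Therefore
A^* =
[[-1, 2, -2],
 [3, -3, 0]].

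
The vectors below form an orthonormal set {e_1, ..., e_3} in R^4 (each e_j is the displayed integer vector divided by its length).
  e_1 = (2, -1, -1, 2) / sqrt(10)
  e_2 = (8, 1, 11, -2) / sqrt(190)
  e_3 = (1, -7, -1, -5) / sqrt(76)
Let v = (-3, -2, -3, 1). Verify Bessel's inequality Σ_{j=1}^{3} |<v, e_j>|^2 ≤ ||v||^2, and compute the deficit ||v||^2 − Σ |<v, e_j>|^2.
Σ |<v, e_j>|^2 = 83/4; ||v||^2 = 23; deficit = 9/4

Write each e_j = u_j / sqrt(<u_j, u_j>) where u_j is the displayed integer vector. Then <v, e_j> = <v, u_j> / sqrt(<u_j, u_j>), so |<v, e_j>|^2 = <v, u_j>^2 / <u_j, u_j>.
Coefficients: <v, e_1> = 1/sqrt(10), <v, e_2> = -61/sqrt(190), <v, e_3> = 9/sqrt(76).
Square and sum: Σ |<v, e_j>|^2 = 83/4.
Compute ||v||^2 = v·v = 23.
Deficit = 23 − 83/4 = 9/4 ≥ 0, confirming Bessel's inequality. (The deficit equals ||v − Σ <v,e_j> e_j||^2, the squared distance from v to span{e_j}.)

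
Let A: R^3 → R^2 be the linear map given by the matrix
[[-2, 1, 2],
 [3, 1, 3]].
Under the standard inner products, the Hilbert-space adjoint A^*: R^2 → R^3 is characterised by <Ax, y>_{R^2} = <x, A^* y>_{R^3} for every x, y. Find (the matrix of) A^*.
A^* = A^T =
[[-2, 3],
 [1, 1],
 [2, 3]]

For real matrices with standard dot products, the defining identity <Ax, y> = <x, A^* y> gives (Ax)^T y = x^T (A^*) y, i.e. x^T A^T y = x^T (A^*) y. Since this holds for all x, y, we must have A^* = A^T. Therefore
A^* =
[[-2, 3],
 [1, 1],
 [2, 3]].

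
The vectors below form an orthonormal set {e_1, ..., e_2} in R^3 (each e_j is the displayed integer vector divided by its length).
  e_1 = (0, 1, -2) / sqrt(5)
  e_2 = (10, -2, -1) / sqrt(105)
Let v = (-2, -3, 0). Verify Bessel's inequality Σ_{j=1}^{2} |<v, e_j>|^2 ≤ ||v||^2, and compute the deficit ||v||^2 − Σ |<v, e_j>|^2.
Σ |<v, e_j>|^2 = 11/3; ||v||^2 = 13; deficit = 28/3

Write each e_j = u_j / sqrt(<u_j, u_j>) where u_j is the displayed integer vector. Then <v, e_j> = <v, u_j> / sqrt(<u_j, u_j>), so |<v, e_j>|^2 = <v, u_j>^2 / <u_j, u_j>.
Coefficients: <v, e_1> = -3/sqrt(5), <v, e_2> = -14/sqrt(105).
Square and sum: Σ |<v, e_j>|^2 = 11/3.
Compute ||v||^2 = v·v = 13.
Deficit = 13 − 11/3 = 28/3 ≥ 0, confirming Bessel's inequality. (The deficit equals ||v − Σ <v,e_j> e_j||^2, the squared distance from v to span{e_j}.)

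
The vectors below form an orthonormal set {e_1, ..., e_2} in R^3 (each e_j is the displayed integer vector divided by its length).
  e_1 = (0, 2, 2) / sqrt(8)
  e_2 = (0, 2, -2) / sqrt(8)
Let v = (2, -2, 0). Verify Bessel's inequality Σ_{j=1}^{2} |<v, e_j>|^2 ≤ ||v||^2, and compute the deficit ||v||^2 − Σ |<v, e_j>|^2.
Σ |<v, e_j>|^2 = 4; ||v||^2 = 8; deficit = 4

Write each e_j = u_j / sqrt(<u_j, u_j>) where u_j is the displayed integer vector. Then <v, e_j> = <v, u_j> / sqrt(<u_j, u_j>), so |<v, e_j>|^2 = <v, u_j>^2 / <u_j, u_j>.
Coefficients: <v, e_1> = -4/sqrt(8), <v, e_2> = -4/sqrt(8).
Square and sum: Σ |<v, e_j>|^2 = 4.
Compute ||v||^2 = v·v = 8.
Deficit = 8 − 4 = 4 ≥ 0, confirming Bessel's inequality. (The deficit equals ||v − Σ <v,e_j> e_j||^2, the squared distance from v to span{e_j}.)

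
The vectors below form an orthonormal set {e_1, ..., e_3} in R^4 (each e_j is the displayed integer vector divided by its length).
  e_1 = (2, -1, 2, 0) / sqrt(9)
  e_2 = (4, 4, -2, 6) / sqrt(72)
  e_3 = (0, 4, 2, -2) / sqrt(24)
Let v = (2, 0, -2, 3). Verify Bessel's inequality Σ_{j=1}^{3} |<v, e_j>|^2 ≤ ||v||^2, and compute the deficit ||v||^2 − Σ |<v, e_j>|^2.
Σ |<v, e_j>|^2 = 50/3; ||v||^2 = 17; deficit = 1/3

Write each e_j = u_j / sqrt(<u_j, u_j>) where u_j is the displayed integer vector. Then <v, e_j> = <v, u_j> / sqrt(<u_j, u_j>), so |<v, e_j>|^2 = <v, u_j>^2 / <u_j, u_j>.
Coefficients: <v, e_1> = 0/sqrt(9), <v, e_2> = 30/sqrt(72), <v, e_3> = -10/sqrt(24).
Square and sum: Σ |<v, e_j>|^2 = 50/3.
Compute ||v||^2 = v·v = 17.
Deficit = 17 − 50/3 = 1/3 ≥ 0, confirming Bessel's inequality. (The deficit equals ||v − Σ <v,e_j> e_j||^2, the squared distance from v to span{e_j}.)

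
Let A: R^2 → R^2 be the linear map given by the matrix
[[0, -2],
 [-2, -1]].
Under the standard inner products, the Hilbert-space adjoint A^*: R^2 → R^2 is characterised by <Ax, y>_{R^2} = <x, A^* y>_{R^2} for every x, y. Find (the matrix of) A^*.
A^* = A^T =
[[0, -2],
 [-2, -1]]

For real matrices with standard dot products, the defining identity <Ax, y> = <x, A^* y> gives (Ax)^T y = x^T (A^*) y, i.e. x^T A^T y = x^T (A^*) y. Since this holds for all x, y, we must have A^* = A^T. Therefore
A^* =
[[0, -2],
 [-2, -1]].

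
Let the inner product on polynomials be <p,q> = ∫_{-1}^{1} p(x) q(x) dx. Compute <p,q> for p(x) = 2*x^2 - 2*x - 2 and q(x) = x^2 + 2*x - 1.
<p,q> = -8/15

Expand the product: p(x)·q(x) = 2*x^4 + 2*x^3 - 8*x^2 - 2*x + 2.
∫_{-1}^{1} of each monomial x^k gives [2/(k+1) if k even, 0 if k odd]. Integrating term-by-term (or equivalently evaluating the antiderivative F(x) = 2*x^5/5 + x^4/2 - 8*x^3/3 - x^2 + 2*x at the endpoints):
  F(1) − F(−1) = -23/30 − (-7/30) = -8/15.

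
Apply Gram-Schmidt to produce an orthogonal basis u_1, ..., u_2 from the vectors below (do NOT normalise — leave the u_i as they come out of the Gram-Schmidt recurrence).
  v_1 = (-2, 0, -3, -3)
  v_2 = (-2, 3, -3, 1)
Orthogonal basis:
  u_1 = (-2, 0, -3, -3)
  u_2 = (-12/11, 3, -18/11, 26/11)

Apply the Gram-Schmidt recurrence
  u_1 = v_1
  u_i = v_i − Σ_{j<i} ((v_i · u_j) / (u_j · u_j)) · u_j.

Step by step this gives:
  u_1 = (-2, 0, -3, -3)
  u_2 = (-12/11, 3, -18/11, 26/11)

Orthogonality check:
  u_2 · u_1 = 0 (should be 0)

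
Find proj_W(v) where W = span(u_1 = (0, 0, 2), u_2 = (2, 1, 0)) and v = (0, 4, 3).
proj_W(v) = (8/5, 4/5, 3)

Set up U = [u_1 | ... | u_2] ∈ R^(3×2). The projector onto W = col(U) is P = U (U^T U)^(-1) U^T.
Compute U^T U =
  [4, 0]
  [0, 5],
and U^T v = (6, 4).
Solve U^T U · c = U^T v for the coefficients: c = (3/2, 4/5). The projection is proj_W(v) = U c.
Check: (v - proj_W(v)) · u_1 = 0  (should be 0).
Check: (v - proj_W(v)) · u_2 = 0  (should be 0).
Result: proj_W(v) = (8/5, 4/5, 3).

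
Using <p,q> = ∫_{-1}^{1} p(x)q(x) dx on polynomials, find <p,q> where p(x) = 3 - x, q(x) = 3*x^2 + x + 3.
<p,q> = 70/3

Expand the product: p(x)·q(x) = -3*x^3 + 8*x^2 + 9.
∫_{-1}^{1} of each monomial x^k gives [2/(k+1) if k even, 0 if k odd]. Integrating term-by-term (or equivalently evaluating the antiderivative F(x) = -3*x^4/4 + 8*x^3/3 + 9*x at the endpoints):
  F(1) − F(−1) = 131/12 − (-149/12) = 70/3.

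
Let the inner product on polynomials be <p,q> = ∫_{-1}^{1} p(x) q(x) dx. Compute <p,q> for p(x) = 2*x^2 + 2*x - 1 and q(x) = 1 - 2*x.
<p,q> = -10/3

Expand the product: p(x)·q(x) = -4*x^3 - 2*x^2 + 4*x - 1.
∫_{-1}^{1} of each monomial x^k gives [2/(k+1) if k even, 0 if k odd]. Integrating term-by-term (or equivalently evaluating the antiderivative F(x) = -x^4 - 2*x^3/3 + 2*x^2 - x at the endpoints):
  F(1) − F(−1) = -2/3 − (8/3) = -10/3.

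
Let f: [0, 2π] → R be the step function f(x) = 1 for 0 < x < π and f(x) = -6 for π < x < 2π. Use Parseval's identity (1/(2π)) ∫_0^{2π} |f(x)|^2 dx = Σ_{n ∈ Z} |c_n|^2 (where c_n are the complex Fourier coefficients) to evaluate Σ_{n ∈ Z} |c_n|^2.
Σ |c_n|^2 = 37/2

Parseval equates the L^2 energy of f (normalised by 1/(2π)) with the ℓ^2 sum of its Fourier coefficients: (1/(2π)) ∫_0^{2π} |f|^2 = Σ |c_n|^2.
Compute the left side: (1/(2π)) [∫_0^π 1^2 dx + ∫_π^{2π} (-6)^2 dx] = (1/(2π)) · (1π + 36π) = (1 + 36)/2 = 37/2.
So Σ_{n ∈ Z} |c_n|^2 = 37/2.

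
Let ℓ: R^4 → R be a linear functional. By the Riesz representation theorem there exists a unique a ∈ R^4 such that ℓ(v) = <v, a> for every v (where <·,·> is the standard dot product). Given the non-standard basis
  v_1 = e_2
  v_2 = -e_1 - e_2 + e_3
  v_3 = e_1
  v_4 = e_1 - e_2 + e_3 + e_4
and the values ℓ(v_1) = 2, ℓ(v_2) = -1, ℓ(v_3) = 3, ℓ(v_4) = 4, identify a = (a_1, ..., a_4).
a = (3, 2, 4, -1)

Write a = (a_1, ..., a_4) in the standard basis. For each basis vector v_i, ℓ(v_i) = <v_i, a> is a linear equation in the a_j's. Collect the n equations into a matrix system V a = ℓ, where row i of V is v_i (expressed in the standard basis). Since V is invertible (lower-triangular with 1s on the diagonal, up to permutation), solve by back-substitution:
  V =
[[0, 1, 0, 0],
 [-1, -1, 1, 0],
 [1, 0, 0, 0],
 [1, -1, 1, 1]]
  V a = (2, -1, 3, 4)
Solving gives a = (3, 2, 4, -1).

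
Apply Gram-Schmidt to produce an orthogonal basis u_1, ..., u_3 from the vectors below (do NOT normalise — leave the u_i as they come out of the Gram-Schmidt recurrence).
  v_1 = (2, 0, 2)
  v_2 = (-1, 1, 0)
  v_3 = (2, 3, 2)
Orthogonal basis:
  u_1 = (2, 0, 2)
  u_2 = (-1/2, 1, 1/2)
  u_3 = (1, 1, -1)

Apply the Gram-Schmidt recurrence
  u_1 = v_1
  u_i = v_i − Σ_{j<i} ((v_i · u_j) / (u_j · u_j)) · u_j.

Step by step this gives:
  u_1 = (2, 0, 2)
  u_2 = (-1/2, 1, 1/2)
  u_3 = (1, 1, -1)

Orthogonality check:
  u_2 · u_1 = 0 (should be 0)
  u_3 · u_1 = 0 (should be 0)
  u_3 · u_2 = 0 (should be 0)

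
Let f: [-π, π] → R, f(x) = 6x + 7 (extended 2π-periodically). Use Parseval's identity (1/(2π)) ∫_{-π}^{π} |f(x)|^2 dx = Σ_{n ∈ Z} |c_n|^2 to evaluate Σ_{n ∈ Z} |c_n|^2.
Σ |c_n|^2 = 12π^2 + 49

Expand and integrate term by term over [-π, π]:
  ∫ (6x)^2 dx = 36·(2π^3/3); ∫ 2·6·(7)·x dx = 0 (odd integrand); ∫ 7^2 dx = 49·2π.
So (1/(2π)) ∫_{-π}^{π} (6x + 7)^2 dx = 36π^2/3 + 49 = 12π^2 + 49.
Parseval ⇒ Σ |c_n|^2 = 12π^2 + 49.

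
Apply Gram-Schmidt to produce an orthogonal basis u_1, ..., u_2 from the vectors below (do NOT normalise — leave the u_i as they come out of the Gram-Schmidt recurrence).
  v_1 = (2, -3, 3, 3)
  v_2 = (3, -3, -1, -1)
Orthogonal basis:
  u_1 = (2, -3, 3, 3)
  u_2 = (75/31, -66/31, -58/31, -58/31)

Apply the Gram-Schmidt recurrence
  u_1 = v_1
  u_i = v_i − Σ_{j<i} ((v_i · u_j) / (u_j · u_j)) · u_j.

Step by step this gives:
  u_1 = (2, -3, 3, 3)
  u_2 = (75/31, -66/31, -58/31, -58/31)

Orthogonality check:
  u_2 · u_1 = 0 (should be 0)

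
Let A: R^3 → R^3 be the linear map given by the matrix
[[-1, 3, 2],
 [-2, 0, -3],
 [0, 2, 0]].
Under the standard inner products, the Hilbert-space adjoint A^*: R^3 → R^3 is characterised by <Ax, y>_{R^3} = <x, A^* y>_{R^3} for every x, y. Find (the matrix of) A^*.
A^* = A^T =
[[-1, -2, 0],
 [3, 0, 2],
 [2, -3, 0]]

For real matrices with standard dot products, the defining identity <Ax, y> = <x, A^* y> gives (Ax)^T y = x^T (A^*) y, i.e. x^T A^T y = x^T (A^*) y. Since this holds for all x, y, we must have A^* = A^T. Therefore
A^* =
[[-1, -2, 0],
 [3, 0, 2],
 [2, -3, 0]].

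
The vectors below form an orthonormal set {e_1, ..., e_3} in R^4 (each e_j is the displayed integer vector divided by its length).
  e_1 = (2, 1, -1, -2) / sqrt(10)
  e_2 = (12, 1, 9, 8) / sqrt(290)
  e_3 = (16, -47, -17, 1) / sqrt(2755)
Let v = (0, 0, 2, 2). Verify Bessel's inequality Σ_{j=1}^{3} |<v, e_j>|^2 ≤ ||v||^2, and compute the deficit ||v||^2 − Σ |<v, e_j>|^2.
Σ |<v, e_j>|^2 = 756/95; ||v||^2 = 8; deficit = 4/95

Write each e_j = u_j / sqrt(<u_j, u_j>) where u_j is the displayed integer vector. Then <v, e_j> = <v, u_j> / sqrt(<u_j, u_j>), so |<v, e_j>|^2 = <v, u_j>^2 / <u_j, u_j>.
Coefficients: <v, e_1> = -6/sqrt(10), <v, e_2> = 34/sqrt(290), <v, e_3> = -32/sqrt(2755).
Square and sum: Σ |<v, e_j>|^2 = 756/95.
Compute ||v||^2 = v·v = 8.
Deficit = 8 − 756/95 = 4/95 ≥ 0, confirming Bessel's inequality. (The deficit equals ||v − Σ <v,e_j> e_j||^2, the squared distance from v to span{e_j}.)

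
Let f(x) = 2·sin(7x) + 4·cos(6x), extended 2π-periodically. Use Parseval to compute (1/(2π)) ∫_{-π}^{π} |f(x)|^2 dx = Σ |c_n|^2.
Σ |c_n|^2 = 10

Expand |f|^2 and use orthogonality of {sin(nx), cos(mx)} on [-π, π]:
  ∫_{-π}^{π} sin(nx)^2 dx = π, ∫ cos(mx)^2 dx = π, and cross terms integrate to 0.
So ∫_{-π}^{π} f(x)^2 dx = 2^2 · π + 4^2 · π = (4 + 16)π.
Divide by 2π: (4 + 16)/2 = 10.
By Parseval, this equals Σ |c_n|^2.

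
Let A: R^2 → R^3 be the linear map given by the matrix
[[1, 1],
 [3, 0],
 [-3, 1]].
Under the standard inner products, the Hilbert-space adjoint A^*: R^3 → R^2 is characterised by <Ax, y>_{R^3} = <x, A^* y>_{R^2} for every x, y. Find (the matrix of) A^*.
A^* = A^T =
[[1, 3, -3],
 [1, 0, 1]]

For real matrices with standard dot products, the defining identity <Ax, y> = <x, A^* y> gives (Ax)^T y = x^T (A^*) y, i.e. x^T A^T y = x^T (A^*) y. Since this holds for all x, y, we must have A^* = A^T. Therefore
A^* =
[[1, 3, -3],
 [1, 0, 1]].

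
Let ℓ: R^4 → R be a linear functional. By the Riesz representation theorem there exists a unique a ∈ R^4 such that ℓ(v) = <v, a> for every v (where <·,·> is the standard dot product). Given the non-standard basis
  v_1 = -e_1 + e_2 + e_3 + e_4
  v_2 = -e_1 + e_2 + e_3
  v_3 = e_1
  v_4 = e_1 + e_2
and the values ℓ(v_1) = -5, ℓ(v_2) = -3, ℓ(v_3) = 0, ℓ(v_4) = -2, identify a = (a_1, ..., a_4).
a = (0, -2, -1, -2)

Write a = (a_1, ..., a_4) in the standard basis. For each basis vector v_i, ℓ(v_i) = <v_i, a> is a linear equation in the a_j's. Collect the n equations into a matrix system V a = ℓ, where row i of V is v_i (expressed in the standard basis). Since V is invertible (lower-triangular with 1s on the diagonal, up to permutation), solve by back-substitution:
  V =
[[-1, 1, 1, 1],
 [-1, 1, 1, 0],
 [1, 0, 0, 0],
 [1, 1, 0, 0]]
  V a = (-5, -3, 0, -2)
Solving gives a = (0, -2, -1, -2).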